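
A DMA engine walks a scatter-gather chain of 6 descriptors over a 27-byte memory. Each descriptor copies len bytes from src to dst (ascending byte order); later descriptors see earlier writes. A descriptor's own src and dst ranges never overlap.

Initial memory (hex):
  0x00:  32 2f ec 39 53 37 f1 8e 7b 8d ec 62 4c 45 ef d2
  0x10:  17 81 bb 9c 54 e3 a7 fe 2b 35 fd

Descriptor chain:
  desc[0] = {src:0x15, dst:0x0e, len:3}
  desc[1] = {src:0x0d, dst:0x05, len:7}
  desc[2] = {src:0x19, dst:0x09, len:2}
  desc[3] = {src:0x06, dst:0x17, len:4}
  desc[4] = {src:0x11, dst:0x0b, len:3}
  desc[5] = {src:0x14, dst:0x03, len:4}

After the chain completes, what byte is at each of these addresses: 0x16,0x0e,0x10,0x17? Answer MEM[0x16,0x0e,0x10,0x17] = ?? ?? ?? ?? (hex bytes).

#0 dst[0x0e+3] := {0xe3,0xa7,0xfe}
#1 dst[0x05+7] := {0x45,0xe3,0xa7,0xfe,0x81,0xbb,0x9c}
#2 dst[0x09+2] := {0x35,0xfd}
#3 dst[0x17+4] := {0xe3,0xa7,0xfe,0x35}
#4 dst[0x0b+3] := {0x81,0xbb,0x9c}
#5 dst[0x03+4] := {0x54,0xe3,0xa7,0xe3}
query mem[0x16]=0xa7, mem[0x0e]=0xe3, mem[0x10]=0xfe, mem[0x17]=0xe3

MEM[0x16,0x0e,0x10,0x17] = a7 e3 fe e3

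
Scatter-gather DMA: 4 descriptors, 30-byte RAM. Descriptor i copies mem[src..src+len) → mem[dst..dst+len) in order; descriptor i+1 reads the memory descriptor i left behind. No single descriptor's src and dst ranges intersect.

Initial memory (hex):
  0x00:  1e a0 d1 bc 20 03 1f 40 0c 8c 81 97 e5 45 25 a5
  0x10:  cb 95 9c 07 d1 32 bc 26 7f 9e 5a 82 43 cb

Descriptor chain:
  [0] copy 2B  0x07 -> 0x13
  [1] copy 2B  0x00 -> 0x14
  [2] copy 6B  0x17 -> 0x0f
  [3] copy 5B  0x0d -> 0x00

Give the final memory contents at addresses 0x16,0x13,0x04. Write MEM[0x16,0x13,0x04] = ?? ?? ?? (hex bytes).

MEM[0x16,0x13,0x04] = bc 82 9e

  after D0: wrote 2B at 0x13 = 400c
  after D1: wrote 2B at 0x14 = 1ea0
  after D2: wrote 6B at 0x0f = 267f9e5a8243
  after D3: wrote 5B at 0x00 = 4525267f9e
query mem[0x16]=0xbc, mem[0x13]=0x82, mem[0x04]=0x9e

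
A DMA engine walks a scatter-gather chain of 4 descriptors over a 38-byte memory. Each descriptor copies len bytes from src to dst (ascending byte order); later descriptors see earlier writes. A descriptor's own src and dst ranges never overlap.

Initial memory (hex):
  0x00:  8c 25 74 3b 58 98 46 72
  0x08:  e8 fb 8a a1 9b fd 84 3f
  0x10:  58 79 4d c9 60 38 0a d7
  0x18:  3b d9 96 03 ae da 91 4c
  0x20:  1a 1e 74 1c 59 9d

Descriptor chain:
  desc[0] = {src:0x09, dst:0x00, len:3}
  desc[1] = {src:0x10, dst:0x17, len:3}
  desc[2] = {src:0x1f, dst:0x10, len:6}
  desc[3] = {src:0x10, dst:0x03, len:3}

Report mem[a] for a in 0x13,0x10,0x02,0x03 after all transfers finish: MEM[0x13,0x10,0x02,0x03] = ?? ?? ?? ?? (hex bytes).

[0] 0x09->0x00 len=3 : fb 8a a1
[1] 0x10->0x17 len=3 : 58 79 4d
[2] 0x1f->0x10 len=6 : 4c 1a 1e 74 1c 59
[3] 0x10->0x03 len=3 : 4c 1a 1e
query mem[0x13]=0x74, mem[0x10]=0x4c, mem[0x02]=0xa1, mem[0x03]=0x4c

MEM[0x13,0x10,0x02,0x03] = 74 4c a1 4c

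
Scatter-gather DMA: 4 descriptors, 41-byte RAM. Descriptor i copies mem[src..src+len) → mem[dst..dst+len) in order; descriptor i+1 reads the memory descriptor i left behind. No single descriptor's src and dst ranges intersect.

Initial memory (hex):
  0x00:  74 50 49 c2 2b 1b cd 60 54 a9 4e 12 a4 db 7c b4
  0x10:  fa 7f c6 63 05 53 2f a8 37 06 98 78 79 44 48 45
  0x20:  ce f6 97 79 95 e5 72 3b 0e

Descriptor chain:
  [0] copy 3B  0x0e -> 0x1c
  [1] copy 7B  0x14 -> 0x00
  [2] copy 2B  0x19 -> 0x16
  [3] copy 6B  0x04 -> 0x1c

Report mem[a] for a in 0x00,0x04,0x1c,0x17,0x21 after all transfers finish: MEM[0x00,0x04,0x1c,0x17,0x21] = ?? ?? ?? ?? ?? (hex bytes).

D0: mem[0x1c..0x1e] <- [7c b4 fa]
D1: mem[0x00..0x06] <- [05 53 2f a8 37 06 98]
D2: mem[0x16..0x17] <- [06 98]
D3: mem[0x1c..0x21] <- [37 06 98 60 54 a9]
query mem[0x00]=0x05, mem[0x04]=0x37, mem[0x1c]=0x37, mem[0x17]=0x98, mem[0x21]=0xa9

MEM[0x00,0x04,0x1c,0x17,0x21] = 05 37 37 98 a9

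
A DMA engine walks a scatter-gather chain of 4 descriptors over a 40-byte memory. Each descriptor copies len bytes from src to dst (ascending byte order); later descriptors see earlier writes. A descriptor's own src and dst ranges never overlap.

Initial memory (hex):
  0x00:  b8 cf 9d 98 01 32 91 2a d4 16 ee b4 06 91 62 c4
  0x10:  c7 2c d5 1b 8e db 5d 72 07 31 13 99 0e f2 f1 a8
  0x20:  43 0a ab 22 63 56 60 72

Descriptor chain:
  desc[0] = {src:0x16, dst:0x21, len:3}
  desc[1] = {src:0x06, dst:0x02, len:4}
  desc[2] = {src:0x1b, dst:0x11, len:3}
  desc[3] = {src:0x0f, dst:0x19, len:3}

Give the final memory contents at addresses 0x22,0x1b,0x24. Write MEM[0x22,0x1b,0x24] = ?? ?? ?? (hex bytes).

MEM[0x22,0x1b,0x24] = 72 99 63

[0] 0x16->0x21 len=3 : 5d 72 07
[1] 0x06->0x02 len=4 : 91 2a d4 16
[2] 0x1b->0x11 len=3 : 99 0e f2
[3] 0x0f->0x19 len=3 : c4 c7 99
query mem[0x22]=0x72, mem[0x1b]=0x99, mem[0x24]=0x63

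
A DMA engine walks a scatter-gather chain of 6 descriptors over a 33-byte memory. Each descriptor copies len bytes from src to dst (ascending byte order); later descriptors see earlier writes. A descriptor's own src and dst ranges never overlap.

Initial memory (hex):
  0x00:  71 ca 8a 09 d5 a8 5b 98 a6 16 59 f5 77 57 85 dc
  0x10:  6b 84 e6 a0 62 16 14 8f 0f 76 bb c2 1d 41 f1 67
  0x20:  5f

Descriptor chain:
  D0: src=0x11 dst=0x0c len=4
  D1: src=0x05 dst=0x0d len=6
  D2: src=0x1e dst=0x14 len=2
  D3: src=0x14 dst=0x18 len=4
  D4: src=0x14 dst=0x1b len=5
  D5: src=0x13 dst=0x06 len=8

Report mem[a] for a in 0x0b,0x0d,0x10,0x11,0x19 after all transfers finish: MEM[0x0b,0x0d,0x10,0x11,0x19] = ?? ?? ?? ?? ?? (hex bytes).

D0: mem[0x0c..0x0f] <- [84 e6 a0 62]
D1: mem[0x0d..0x12] <- [a8 5b 98 a6 16 59]
D2: mem[0x14..0x15] <- [f1 67]
D3: mem[0x18..0x1b] <- [f1 67 14 8f]
D4: mem[0x1b..0x1f] <- [f1 67 14 8f f1]
D5: mem[0x06..0x0d] <- [a0 f1 67 14 8f f1 67 14]
query mem[0x0b]=0xf1, mem[0x0d]=0x14, mem[0x10]=0xa6, mem[0x11]=0x16, mem[0x19]=0x67

MEM[0x0b,0x0d,0x10,0x11,0x19] = f1 14 a6 16 67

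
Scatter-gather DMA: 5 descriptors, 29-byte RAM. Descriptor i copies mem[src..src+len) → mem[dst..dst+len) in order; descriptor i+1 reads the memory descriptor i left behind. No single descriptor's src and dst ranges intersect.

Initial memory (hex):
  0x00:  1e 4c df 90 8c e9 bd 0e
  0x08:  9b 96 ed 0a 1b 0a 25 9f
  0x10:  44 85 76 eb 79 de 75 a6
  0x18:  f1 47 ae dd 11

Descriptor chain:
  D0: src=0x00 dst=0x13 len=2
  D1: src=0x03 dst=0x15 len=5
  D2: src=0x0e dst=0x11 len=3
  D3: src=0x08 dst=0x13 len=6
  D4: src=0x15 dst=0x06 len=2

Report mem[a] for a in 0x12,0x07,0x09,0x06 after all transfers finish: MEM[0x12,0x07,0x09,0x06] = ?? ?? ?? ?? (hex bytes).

[0] 0x00->0x13 len=2 : 1e 4c
[1] 0x03->0x15 len=5 : 90 8c e9 bd 0e
[2] 0x0e->0x11 len=3 : 25 9f 44
[3] 0x08->0x13 len=6 : 9b 96 ed 0a 1b 0a
[4] 0x15->0x06 len=2 : ed 0a
query mem[0x12]=0x9f, mem[0x07]=0x0a, mem[0x09]=0x96, mem[0x06]=0xed

MEM[0x12,0x07,0x09,0x06] = 9f 0a 96 ed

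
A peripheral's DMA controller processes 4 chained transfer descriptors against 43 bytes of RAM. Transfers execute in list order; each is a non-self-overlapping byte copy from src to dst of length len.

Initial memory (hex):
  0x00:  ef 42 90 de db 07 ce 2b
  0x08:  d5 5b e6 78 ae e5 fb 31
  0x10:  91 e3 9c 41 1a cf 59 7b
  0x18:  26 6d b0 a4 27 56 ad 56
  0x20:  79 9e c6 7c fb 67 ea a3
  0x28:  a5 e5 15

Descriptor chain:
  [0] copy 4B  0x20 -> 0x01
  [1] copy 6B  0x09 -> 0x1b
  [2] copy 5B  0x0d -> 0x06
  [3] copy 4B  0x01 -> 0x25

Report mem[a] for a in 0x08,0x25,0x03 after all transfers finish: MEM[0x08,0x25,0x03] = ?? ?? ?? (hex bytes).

MEM[0x08,0x25,0x03] = 31 79 c6

#0 dst[0x01+4] := {0x79,0x9e,0xc6,0x7c}
#1 dst[0x1b+6] := {0x5b,0xe6,0x78,0xae,0xe5,0xfb}
#2 dst[0x06+5] := {0xe5,0xfb,0x31,0x91,0xe3}
#3 dst[0x25+4] := {0x79,0x9e,0xc6,0x7c}
query mem[0x08]=0x31, mem[0x25]=0x79, mem[0x03]=0xc6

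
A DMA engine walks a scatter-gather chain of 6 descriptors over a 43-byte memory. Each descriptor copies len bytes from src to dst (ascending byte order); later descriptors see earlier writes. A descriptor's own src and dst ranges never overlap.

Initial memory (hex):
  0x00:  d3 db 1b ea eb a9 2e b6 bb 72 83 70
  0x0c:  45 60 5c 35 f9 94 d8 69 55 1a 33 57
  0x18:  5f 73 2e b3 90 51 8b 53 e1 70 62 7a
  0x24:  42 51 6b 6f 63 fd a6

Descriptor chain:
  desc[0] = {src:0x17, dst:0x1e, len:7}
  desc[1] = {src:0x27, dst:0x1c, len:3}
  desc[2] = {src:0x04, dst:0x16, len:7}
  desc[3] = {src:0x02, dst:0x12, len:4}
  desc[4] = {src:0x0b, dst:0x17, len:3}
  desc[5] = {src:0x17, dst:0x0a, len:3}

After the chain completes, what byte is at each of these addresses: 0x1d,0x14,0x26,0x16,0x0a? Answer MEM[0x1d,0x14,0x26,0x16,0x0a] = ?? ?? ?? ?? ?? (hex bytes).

D0: mem[0x1e..0x24] <- [57 5f 73 2e b3 90 51]
D1: mem[0x1c..0x1e] <- [6f 63 fd]
D2: mem[0x16..0x1c] <- [eb a9 2e b6 bb 72 83]
D3: mem[0x12..0x15] <- [1b ea eb a9]
D4: mem[0x17..0x19] <- [70 45 60]
D5: mem[0x0a..0x0c] <- [70 45 60]
query mem[0x1d]=0x63, mem[0x14]=0xeb, mem[0x26]=0x6b, mem[0x16]=0xeb, mem[0x0a]=0x70

MEM[0x1d,0x14,0x26,0x16,0x0a] = 63 eb 6b eb 70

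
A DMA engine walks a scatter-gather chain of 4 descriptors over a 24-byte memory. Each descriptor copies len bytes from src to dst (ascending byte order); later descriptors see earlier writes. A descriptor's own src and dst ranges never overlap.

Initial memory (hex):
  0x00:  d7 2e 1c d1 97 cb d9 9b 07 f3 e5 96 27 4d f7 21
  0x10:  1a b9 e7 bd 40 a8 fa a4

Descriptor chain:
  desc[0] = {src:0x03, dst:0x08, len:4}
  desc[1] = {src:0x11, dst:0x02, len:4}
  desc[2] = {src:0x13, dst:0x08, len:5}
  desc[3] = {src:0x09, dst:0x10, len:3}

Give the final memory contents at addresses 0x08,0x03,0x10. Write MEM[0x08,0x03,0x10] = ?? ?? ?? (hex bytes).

MEM[0x08,0x03,0x10] = bd e7 40

  after D0: wrote 4B at 0x08 = d197cbd9
  after D1: wrote 4B at 0x02 = b9e7bd40
  after D2: wrote 5B at 0x08 = bd40a8faa4
  after D3: wrote 3B at 0x10 = 40a8fa
query mem[0x08]=0xbd, mem[0x03]=0xe7, mem[0x10]=0x40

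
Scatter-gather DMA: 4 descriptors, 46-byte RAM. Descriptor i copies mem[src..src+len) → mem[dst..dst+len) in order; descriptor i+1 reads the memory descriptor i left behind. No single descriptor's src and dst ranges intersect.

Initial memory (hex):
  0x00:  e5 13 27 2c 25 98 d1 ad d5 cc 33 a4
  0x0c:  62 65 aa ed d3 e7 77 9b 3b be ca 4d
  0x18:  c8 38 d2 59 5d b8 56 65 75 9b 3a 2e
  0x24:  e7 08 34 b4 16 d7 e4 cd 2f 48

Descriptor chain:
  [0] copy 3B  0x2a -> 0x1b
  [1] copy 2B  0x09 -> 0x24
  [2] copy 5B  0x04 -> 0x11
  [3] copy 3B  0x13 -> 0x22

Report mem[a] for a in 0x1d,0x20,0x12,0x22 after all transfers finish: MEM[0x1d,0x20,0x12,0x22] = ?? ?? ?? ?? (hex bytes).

  after D0: wrote 3B at 0x1b = e4cd2f
  after D1: wrote 2B at 0x24 = cc33
  after D2: wrote 5B at 0x11 = 2598d1add5
  after D3: wrote 3B at 0x22 = d1add5
query mem[0x1d]=0x2f, mem[0x20]=0x75, mem[0x12]=0x98, mem[0x22]=0xd1

MEM[0x1d,0x20,0x12,0x22] = 2f 75 98 d1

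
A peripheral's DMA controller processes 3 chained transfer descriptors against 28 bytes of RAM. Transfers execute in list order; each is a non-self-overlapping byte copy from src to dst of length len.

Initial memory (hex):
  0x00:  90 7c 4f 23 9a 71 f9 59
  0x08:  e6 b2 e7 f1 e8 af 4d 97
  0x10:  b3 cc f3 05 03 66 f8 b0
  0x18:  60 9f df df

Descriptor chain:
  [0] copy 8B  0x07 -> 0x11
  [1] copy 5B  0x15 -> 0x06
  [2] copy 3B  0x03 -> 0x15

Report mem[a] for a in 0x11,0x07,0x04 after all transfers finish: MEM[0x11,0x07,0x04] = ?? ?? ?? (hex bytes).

MEM[0x11,0x07,0x04] = 59 e8 9a

[0] 0x07->0x11 len=8 : 59 e6 b2 e7 f1 e8 af 4d
[1] 0x15->0x06 len=5 : f1 e8 af 4d 9f
[2] 0x03->0x15 len=3 : 23 9a 71
query mem[0x11]=0x59, mem[0x07]=0xe8, mem[0x04]=0x9a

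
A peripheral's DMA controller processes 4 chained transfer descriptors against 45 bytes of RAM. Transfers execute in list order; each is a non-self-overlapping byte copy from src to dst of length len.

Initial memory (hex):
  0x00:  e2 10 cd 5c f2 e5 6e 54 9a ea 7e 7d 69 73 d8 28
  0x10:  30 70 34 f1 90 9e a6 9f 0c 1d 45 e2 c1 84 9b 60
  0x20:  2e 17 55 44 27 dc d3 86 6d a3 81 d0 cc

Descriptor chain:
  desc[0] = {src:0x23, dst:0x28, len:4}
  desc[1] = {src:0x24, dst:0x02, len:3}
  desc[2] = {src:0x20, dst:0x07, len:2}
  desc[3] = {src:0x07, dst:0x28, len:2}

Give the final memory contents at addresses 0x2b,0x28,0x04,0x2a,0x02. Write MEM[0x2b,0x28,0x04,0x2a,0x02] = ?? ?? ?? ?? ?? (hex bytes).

D0: mem[0x28..0x2b] <- [44 27 dc d3]
D1: mem[0x02..0x04] <- [27 dc d3]
D2: mem[0x07..0x08] <- [2e 17]
D3: mem[0x28..0x29] <- [2e 17]
query mem[0x2b]=0xd3, mem[0x28]=0x2e, mem[0x04]=0xd3, mem[0x2a]=0xdc, mem[0x02]=0x27

MEM[0x2b,0x28,0x04,0x2a,0x02] = d3 2e d3 dc 27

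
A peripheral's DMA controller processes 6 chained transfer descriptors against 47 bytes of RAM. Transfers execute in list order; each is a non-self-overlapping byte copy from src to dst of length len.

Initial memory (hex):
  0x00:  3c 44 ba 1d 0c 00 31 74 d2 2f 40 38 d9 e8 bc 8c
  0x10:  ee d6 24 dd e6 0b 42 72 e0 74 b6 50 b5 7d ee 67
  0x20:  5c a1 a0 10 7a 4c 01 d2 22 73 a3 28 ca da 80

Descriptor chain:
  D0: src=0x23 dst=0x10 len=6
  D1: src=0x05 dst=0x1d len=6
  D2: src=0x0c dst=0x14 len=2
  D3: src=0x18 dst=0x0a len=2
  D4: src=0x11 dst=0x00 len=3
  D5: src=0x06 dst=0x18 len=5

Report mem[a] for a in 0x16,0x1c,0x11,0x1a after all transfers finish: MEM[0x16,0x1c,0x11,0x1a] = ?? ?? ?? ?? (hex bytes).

D0: mem[0x10..0x15] <- [10 7a 4c 01 d2 22]
D1: mem[0x1d..0x22] <- [00 31 74 d2 2f 40]
D2: mem[0x14..0x15] <- [d9 e8]
D3: mem[0x0a..0x0b] <- [e0 74]
D4: mem[0x00..0x02] <- [7a 4c 01]
D5: mem[0x18..0x1c] <- [31 74 d2 2f e0]
query mem[0x16]=0x42, mem[0x1c]=0xe0, mem[0x11]=0x7a, mem[0x1a]=0xd2

MEM[0x16,0x1c,0x11,0x1a] = 42 e0 7a d2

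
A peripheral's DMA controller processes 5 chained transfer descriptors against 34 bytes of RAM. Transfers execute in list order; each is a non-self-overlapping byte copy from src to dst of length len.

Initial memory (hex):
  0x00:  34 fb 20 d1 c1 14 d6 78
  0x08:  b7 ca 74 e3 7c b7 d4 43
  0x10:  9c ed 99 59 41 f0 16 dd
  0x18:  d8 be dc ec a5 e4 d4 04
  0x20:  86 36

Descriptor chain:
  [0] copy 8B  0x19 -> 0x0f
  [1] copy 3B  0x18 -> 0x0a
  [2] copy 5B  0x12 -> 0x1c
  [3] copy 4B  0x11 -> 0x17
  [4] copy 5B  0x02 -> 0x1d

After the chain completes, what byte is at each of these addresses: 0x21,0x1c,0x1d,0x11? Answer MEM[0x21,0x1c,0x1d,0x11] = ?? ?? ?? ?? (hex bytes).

MEM[0x21,0x1c,0x1d,0x11] = d6 a5 20 ec

[0] 0x19->0x0f len=8 : be dc ec a5 e4 d4 04 86
[1] 0x18->0x0a len=3 : d8 be dc
[2] 0x12->0x1c len=5 : a5 e4 d4 04 86
[3] 0x11->0x17 len=4 : ec a5 e4 d4
[4] 0x02->0x1d len=5 : 20 d1 c1 14 d6
query mem[0x21]=0xd6, mem[0x1c]=0xa5, mem[0x1d]=0x20, mem[0x11]=0xec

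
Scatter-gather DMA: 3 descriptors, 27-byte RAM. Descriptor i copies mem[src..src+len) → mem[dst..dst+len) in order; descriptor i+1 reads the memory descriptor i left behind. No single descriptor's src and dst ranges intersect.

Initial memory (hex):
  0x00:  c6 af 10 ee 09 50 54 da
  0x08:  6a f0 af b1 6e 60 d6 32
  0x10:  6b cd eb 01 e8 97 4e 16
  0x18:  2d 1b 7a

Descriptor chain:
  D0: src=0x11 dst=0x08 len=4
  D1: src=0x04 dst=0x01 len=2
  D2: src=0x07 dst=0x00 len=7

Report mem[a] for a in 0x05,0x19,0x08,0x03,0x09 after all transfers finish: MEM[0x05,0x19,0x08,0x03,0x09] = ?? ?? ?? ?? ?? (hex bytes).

MEM[0x05,0x19,0x08,0x03,0x09] = 6e 1b cd 01 eb

#0 dst[0x08+4] := {0xcd,0xeb,0x01,0xe8}
#1 dst[0x01+2] := {0x09,0x50}
#2 dst[0x00+7] := {0xda,0xcd,0xeb,0x01,0xe8,0x6e,0x60}
query mem[0x05]=0x6e, mem[0x19]=0x1b, mem[0x08]=0xcd, mem[0x03]=0x01, mem[0x09]=0xeb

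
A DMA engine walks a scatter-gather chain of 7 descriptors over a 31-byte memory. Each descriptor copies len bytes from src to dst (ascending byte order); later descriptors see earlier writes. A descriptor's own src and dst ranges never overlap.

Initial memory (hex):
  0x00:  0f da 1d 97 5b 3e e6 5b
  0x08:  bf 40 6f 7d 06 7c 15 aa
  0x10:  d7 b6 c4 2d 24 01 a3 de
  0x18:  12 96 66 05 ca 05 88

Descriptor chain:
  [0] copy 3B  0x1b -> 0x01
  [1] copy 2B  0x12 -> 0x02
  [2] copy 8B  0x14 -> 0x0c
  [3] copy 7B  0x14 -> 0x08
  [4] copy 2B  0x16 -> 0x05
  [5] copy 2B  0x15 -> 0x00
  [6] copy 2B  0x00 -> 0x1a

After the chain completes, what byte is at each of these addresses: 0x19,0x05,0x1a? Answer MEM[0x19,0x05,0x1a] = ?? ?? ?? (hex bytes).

MEM[0x19,0x05,0x1a] = 96 a3 01

#0 dst[0x01+3] := {0x05,0xca,0x05}
#1 dst[0x02+2] := {0xc4,0x2d}
#2 dst[0x0c+8] := {0x24,0x01,0xa3,0xde,0x12,0x96,0x66,0x05}
#3 dst[0x08+7] := {0x24,0x01,0xa3,0xde,0x12,0x96,0x66}
#4 dst[0x05+2] := {0xa3,0xde}
#5 dst[0x00+2] := {0x01,0xa3}
#6 dst[0x1a+2] := {0x01,0xa3}
query mem[0x19]=0x96, mem[0x05]=0xa3, mem[0x1a]=0x01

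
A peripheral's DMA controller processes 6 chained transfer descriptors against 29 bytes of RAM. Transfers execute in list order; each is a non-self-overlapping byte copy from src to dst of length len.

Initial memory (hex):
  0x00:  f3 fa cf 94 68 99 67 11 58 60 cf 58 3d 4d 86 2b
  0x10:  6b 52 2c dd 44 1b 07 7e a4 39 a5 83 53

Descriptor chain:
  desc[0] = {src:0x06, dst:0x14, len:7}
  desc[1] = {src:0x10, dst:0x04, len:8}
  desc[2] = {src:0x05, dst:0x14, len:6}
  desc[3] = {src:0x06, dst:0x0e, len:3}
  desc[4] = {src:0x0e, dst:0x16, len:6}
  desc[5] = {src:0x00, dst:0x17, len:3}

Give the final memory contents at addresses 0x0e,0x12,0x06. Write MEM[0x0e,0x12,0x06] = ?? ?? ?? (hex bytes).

MEM[0x0e,0x12,0x06] = 2c 2c 2c

#0 dst[0x14+7] := {0x67,0x11,0x58,0x60,0xcf,0x58,0x3d}
#1 dst[0x04+8] := {0x6b,0x52,0x2c,0xdd,0x67,0x11,0x58,0x60}
#2 dst[0x14+6] := {0x52,0x2c,0xdd,0x67,0x11,0x58}
#3 dst[0x0e+3] := {0x2c,0xdd,0x67}
#4 dst[0x16+6] := {0x2c,0xdd,0x67,0x52,0x2c,0xdd}
#5 dst[0x17+3] := {0xf3,0xfa,0xcf}
query mem[0x0e]=0x2c, mem[0x12]=0x2c, mem[0x06]=0x2c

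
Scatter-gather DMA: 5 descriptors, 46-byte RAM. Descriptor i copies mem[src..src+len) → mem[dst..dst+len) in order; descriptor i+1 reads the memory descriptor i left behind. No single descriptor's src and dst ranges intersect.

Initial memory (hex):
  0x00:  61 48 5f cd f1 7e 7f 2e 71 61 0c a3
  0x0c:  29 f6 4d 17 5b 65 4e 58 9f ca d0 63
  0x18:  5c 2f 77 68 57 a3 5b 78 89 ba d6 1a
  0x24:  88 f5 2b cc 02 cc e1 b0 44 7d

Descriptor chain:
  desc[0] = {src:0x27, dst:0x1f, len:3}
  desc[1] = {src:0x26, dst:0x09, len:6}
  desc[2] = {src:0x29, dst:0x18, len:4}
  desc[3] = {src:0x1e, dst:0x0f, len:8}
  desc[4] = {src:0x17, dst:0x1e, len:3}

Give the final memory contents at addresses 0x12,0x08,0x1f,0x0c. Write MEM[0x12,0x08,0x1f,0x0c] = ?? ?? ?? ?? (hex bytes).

  after D0: wrote 3B at 0x1f = cc02cc
  after D1: wrote 6B at 0x09 = 2bcc02cce1b0
  after D2: wrote 4B at 0x18 = cce1b044
  after D3: wrote 8B at 0x0f = 5bcc02ccd61a88f5
  after D4: wrote 3B at 0x1e = 63cce1
query mem[0x12]=0xcc, mem[0x08]=0x71, mem[0x1f]=0xcc, mem[0x0c]=0xcc

MEM[0x12,0x08,0x1f,0x0c] = cc 71 cc cc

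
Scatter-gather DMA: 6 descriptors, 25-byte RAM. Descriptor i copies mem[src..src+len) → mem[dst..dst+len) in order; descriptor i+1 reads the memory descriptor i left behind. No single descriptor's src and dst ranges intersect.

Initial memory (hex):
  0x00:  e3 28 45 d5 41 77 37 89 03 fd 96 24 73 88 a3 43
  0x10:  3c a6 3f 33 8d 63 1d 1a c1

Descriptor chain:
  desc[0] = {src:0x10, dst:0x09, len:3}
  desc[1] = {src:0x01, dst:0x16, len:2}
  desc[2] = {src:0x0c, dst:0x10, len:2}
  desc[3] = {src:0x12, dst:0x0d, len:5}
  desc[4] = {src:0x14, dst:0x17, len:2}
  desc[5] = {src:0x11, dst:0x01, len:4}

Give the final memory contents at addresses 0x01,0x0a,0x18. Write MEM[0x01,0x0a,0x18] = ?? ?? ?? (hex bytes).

D0: mem[0x09..0x0b] <- [3c a6 3f]
D1: mem[0x16..0x17] <- [28 45]
D2: mem[0x10..0x11] <- [73 88]
D3: mem[0x0d..0x11] <- [3f 33 8d 63 28]
D4: mem[0x17..0x18] <- [8d 63]
D5: mem[0x01..0x04] <- [28 3f 33 8d]
query mem[0x01]=0x28, mem[0x0a]=0xa6, mem[0x18]=0x63

MEM[0x01,0x0a,0x18] = 28 a6 63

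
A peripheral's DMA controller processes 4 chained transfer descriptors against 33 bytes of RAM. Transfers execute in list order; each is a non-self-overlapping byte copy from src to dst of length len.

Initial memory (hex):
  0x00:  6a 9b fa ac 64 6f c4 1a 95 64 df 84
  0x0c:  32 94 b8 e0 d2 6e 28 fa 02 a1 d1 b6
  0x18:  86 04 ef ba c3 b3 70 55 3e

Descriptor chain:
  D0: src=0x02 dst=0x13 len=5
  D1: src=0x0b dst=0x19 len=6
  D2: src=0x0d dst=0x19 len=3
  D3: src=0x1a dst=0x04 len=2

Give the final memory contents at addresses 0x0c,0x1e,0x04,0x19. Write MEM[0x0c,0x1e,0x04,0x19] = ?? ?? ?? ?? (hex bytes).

MEM[0x0c,0x1e,0x04,0x19] = 32 d2 b8 94

D0: mem[0x13..0x17] <- [fa ac 64 6f c4]
D1: mem[0x19..0x1e] <- [84 32 94 b8 e0 d2]
D2: mem[0x19..0x1b] <- [94 b8 e0]
D3: mem[0x04..0x05] <- [b8 e0]
query mem[0x0c]=0x32, mem[0x1e]=0xd2, mem[0x04]=0xb8, mem[0x19]=0x94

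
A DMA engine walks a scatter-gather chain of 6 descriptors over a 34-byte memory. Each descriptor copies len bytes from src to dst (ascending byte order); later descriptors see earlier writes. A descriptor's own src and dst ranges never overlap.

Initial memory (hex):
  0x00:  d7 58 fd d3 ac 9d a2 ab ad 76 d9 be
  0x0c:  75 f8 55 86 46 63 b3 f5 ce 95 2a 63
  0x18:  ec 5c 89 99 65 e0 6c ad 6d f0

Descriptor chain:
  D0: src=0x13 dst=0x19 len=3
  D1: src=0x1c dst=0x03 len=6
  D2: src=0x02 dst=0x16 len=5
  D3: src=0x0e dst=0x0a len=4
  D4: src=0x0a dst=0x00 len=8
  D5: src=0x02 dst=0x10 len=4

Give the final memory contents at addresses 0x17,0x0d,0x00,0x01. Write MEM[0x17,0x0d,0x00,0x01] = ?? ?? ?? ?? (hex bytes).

[0] 0x13->0x19 len=3 : f5 ce 95
[1] 0x1c->0x03 len=6 : 65 e0 6c ad 6d f0
[2] 0x02->0x16 len=5 : fd 65 e0 6c ad
[3] 0x0e->0x0a len=4 : 55 86 46 63
[4] 0x0a->0x00 len=8 : 55 86 46 63 55 86 46 63
[5] 0x02->0x10 len=4 : 46 63 55 86
query mem[0x17]=0x65, mem[0x0d]=0x63, mem[0x00]=0x55, mem[0x01]=0x86

MEM[0x17,0x0d,0x00,0x01] = 65 63 55 86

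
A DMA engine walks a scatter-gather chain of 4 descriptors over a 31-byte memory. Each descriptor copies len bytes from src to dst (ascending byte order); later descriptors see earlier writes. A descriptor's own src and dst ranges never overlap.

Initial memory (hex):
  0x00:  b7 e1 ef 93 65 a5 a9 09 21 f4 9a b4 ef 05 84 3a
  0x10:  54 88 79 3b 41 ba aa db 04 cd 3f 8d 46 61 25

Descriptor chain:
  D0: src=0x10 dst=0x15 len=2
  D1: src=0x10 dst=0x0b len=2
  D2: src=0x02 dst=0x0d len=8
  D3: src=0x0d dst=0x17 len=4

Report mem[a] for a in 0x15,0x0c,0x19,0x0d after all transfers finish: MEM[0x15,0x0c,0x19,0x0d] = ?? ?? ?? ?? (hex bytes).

MEM[0x15,0x0c,0x19,0x0d] = 54 88 65 ef

#0 dst[0x15+2] := {0x54,0x88}
#1 dst[0x0b+2] := {0x54,0x88}
#2 dst[0x0d+8] := {0xef,0x93,0x65,0xa5,0xa9,0x09,0x21,0xf4}
#3 dst[0x17+4] := {0xef,0x93,0x65,0xa5}
query mem[0x15]=0x54, mem[0x0c]=0x88, mem[0x19]=0x65, mem[0x0d]=0xef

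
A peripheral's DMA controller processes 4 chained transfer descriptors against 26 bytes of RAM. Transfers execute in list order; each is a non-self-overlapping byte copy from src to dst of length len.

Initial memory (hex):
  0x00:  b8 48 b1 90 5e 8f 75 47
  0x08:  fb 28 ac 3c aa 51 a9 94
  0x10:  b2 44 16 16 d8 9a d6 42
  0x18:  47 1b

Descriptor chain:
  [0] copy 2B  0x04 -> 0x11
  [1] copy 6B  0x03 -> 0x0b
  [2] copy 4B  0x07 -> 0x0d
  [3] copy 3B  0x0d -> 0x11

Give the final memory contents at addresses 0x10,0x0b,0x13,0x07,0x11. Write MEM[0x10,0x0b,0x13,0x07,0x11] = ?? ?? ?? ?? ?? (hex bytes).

MEM[0x10,0x0b,0x13,0x07,0x11] = ac 90 28 47 47

D0: mem[0x11..0x12] <- [5e 8f]
D1: mem[0x0b..0x10] <- [90 5e 8f 75 47 fb]
D2: mem[0x0d..0x10] <- [47 fb 28 ac]
D3: mem[0x11..0x13] <- [47 fb 28]
query mem[0x10]=0xac, mem[0x0b]=0x90, mem[0x13]=0x28, mem[0x07]=0x47, mem[0x11]=0x47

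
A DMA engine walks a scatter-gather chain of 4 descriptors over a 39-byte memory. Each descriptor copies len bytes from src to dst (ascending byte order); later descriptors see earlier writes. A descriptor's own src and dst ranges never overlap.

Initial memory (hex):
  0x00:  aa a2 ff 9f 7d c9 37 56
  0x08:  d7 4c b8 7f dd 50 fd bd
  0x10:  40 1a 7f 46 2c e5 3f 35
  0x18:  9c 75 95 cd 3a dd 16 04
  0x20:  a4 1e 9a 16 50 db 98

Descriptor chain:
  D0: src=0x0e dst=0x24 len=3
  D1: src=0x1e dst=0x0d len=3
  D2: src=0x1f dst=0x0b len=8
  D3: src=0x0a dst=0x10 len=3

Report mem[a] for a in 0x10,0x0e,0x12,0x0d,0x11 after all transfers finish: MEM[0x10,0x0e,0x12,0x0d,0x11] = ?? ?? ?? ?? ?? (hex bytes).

D0: mem[0x24..0x26] <- [fd bd 40]
D1: mem[0x0d..0x0f] <- [16 04 a4]
D2: mem[0x0b..0x12] <- [04 a4 1e 9a 16 fd bd 40]
D3: mem[0x10..0x12] <- [b8 04 a4]
query mem[0x10]=0xb8, mem[0x0e]=0x9a, mem[0x12]=0xa4, mem[0x0d]=0x1e, mem[0x11]=0x04

MEM[0x10,0x0e,0x12,0x0d,0x11] = b8 9a a4 1e 04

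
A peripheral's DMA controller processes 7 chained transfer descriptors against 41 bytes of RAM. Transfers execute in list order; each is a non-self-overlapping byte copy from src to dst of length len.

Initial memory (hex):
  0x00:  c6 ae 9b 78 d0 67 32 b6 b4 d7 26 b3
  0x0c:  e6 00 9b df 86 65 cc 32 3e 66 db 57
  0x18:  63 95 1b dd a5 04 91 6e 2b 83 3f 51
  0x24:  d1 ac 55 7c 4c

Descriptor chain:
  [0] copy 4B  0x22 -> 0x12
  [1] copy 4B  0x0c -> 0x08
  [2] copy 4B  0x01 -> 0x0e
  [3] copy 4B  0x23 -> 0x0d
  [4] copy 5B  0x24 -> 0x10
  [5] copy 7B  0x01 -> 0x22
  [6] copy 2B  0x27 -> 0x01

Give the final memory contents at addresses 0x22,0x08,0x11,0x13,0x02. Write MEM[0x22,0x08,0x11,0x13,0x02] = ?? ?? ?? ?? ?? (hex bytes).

MEM[0x22,0x08,0x11,0x13,0x02] = ae e6 ac 7c b6

#0 dst[0x12+4] := {0x3f,0x51,0xd1,0xac}
#1 dst[0x08+4] := {0xe6,0x00,0x9b,0xdf}
#2 dst[0x0e+4] := {0xae,0x9b,0x78,0xd0}
#3 dst[0x0d+4] := {0x51,0xd1,0xac,0x55}
#4 dst[0x10+5] := {0xd1,0xac,0x55,0x7c,0x4c}
#5 dst[0x22+7] := {0xae,0x9b,0x78,0xd0,0x67,0x32,0xb6}
#6 dst[0x01+2] := {0x32,0xb6}
query mem[0x22]=0xae, mem[0x08]=0xe6, mem[0x11]=0xac, mem[0x13]=0x7c, mem[0x02]=0xb6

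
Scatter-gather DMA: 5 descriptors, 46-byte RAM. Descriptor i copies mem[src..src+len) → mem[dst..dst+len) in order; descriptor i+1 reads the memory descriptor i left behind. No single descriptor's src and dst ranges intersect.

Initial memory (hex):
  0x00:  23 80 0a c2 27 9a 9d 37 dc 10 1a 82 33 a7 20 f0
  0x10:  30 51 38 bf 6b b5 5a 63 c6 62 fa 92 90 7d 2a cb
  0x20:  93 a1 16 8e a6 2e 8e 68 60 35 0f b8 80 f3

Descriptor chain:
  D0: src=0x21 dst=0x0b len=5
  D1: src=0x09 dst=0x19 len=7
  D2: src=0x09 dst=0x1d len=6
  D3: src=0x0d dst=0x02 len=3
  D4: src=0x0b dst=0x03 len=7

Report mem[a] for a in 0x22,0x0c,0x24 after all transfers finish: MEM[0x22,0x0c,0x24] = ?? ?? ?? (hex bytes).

D0: mem[0x0b..0x0f] <- [a1 16 8e a6 2e]
D1: mem[0x19..0x1f] <- [10 1a a1 16 8e a6 2e]
D2: mem[0x1d..0x22] <- [10 1a a1 16 8e a6]
D3: mem[0x02..0x04] <- [8e a6 2e]
D4: mem[0x03..0x09] <- [a1 16 8e a6 2e 30 51]
query mem[0x22]=0xa6, mem[0x0c]=0x16, mem[0x24]=0xa6

MEM[0x22,0x0c,0x24] = a6 16 a6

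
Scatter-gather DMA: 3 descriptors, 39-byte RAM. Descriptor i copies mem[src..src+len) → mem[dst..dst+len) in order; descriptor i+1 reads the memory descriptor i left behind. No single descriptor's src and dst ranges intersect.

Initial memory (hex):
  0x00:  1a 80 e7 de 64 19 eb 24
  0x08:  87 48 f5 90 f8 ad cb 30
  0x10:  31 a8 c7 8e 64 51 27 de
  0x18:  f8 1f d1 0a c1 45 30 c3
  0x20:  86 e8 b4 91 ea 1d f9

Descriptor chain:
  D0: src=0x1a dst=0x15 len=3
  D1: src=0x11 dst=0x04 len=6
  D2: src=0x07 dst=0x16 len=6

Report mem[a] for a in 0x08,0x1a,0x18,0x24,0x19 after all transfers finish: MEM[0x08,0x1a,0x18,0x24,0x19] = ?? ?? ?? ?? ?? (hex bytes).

MEM[0x08,0x1a,0x18,0x24,0x19] = d1 90 0a ea f5

  after D0: wrote 3B at 0x15 = d10ac1
  after D1: wrote 6B at 0x04 = a8c78e64d10a
  after D2: wrote 6B at 0x16 = 64d10af590f8
query mem[0x08]=0xd1, mem[0x1a]=0x90, mem[0x18]=0x0a, mem[0x24]=0xea, mem[0x19]=0xf5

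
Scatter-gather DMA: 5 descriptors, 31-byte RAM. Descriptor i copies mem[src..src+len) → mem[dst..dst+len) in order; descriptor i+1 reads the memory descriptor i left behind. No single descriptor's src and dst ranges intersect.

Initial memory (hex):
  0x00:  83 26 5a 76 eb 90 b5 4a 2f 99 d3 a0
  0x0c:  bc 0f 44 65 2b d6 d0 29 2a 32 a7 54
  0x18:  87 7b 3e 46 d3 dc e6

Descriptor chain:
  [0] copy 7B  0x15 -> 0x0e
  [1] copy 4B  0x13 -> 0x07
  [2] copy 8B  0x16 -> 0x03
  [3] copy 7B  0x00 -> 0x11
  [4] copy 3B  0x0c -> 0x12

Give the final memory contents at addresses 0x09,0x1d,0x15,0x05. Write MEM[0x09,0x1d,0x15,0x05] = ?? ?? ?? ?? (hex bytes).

MEM[0x09,0x1d,0x15,0x05] = d3 dc 54 87

#0 dst[0x0e+7] := {0x32,0xa7,0x54,0x87,0x7b,0x3e,0x46}
#1 dst[0x07+4] := {0x3e,0x46,0x32,0xa7}
#2 dst[0x03+8] := {0xa7,0x54,0x87,0x7b,0x3e,0x46,0xd3,0xdc}
#3 dst[0x11+7] := {0x83,0x26,0x5a,0xa7,0x54,0x87,0x7b}
#4 dst[0x12+3] := {0xbc,0x0f,0x32}
query mem[0x09]=0xd3, mem[0x1d]=0xdc, mem[0x15]=0x54, mem[0x05]=0x87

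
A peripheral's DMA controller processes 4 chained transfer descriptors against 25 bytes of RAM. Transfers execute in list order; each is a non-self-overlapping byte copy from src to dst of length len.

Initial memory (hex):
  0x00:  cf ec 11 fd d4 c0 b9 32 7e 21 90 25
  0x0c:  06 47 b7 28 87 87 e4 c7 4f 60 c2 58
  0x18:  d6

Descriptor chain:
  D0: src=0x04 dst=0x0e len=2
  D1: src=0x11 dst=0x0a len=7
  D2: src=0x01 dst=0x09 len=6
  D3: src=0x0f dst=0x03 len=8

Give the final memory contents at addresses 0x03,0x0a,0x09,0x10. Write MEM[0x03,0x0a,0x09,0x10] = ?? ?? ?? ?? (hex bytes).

MEM[0x03,0x0a,0x09,0x10] = c2 c2 60 58

#0 dst[0x0e+2] := {0xd4,0xc0}
#1 dst[0x0a+7] := {0x87,0xe4,0xc7,0x4f,0x60,0xc2,0x58}
#2 dst[0x09+6] := {0xec,0x11,0xfd,0xd4,0xc0,0xb9}
#3 dst[0x03+8] := {0xc2,0x58,0x87,0xe4,0xc7,0x4f,0x60,0xc2}
query mem[0x03]=0xc2, mem[0x0a]=0xc2, mem[0x09]=0x60, mem[0x10]=0x58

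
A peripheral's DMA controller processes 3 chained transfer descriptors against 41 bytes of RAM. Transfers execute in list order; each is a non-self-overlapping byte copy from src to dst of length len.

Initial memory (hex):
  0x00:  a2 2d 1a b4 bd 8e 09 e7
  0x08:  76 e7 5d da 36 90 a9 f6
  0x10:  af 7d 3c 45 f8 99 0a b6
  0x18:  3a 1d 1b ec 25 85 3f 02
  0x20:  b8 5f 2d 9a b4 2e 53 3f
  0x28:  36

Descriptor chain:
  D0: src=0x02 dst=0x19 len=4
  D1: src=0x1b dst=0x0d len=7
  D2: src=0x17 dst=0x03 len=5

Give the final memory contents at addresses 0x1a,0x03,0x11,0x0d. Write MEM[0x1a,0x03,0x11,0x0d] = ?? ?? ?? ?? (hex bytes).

D0: mem[0x19..0x1c] <- [1a b4 bd 8e]
D1: mem[0x0d..0x13] <- [bd 8e 85 3f 02 b8 5f]
D2: mem[0x03..0x07] <- [b6 3a 1a b4 bd]
query mem[0x1a]=0xb4, mem[0x03]=0xb6, mem[0x11]=0x02, mem[0x0d]=0xbd

MEM[0x1a,0x03,0x11,0x0d] = b4 b6 02 bd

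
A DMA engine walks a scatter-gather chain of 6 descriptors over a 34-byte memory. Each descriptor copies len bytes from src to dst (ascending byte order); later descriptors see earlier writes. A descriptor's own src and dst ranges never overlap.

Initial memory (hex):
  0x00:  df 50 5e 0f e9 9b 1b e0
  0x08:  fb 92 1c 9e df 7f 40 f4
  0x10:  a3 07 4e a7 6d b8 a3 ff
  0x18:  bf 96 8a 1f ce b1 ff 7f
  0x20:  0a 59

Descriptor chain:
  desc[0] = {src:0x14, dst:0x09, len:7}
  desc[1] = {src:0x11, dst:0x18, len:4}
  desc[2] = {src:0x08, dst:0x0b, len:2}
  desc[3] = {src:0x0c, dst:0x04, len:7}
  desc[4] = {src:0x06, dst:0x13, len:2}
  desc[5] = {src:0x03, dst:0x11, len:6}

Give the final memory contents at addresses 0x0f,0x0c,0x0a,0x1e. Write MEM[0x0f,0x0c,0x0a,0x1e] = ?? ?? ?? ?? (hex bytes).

  after D0: wrote 7B at 0x09 = 6db8a3ffbf968a
  after D1: wrote 4B at 0x18 = 074ea76d
  after D2: wrote 2B at 0x0b = fb6d
  after D3: wrote 7B at 0x04 = 6dbf968aa3074e
  after D4: wrote 2B at 0x13 = 968a
  after D5: wrote 6B at 0x11 = 0f6dbf968aa3
query mem[0x0f]=0x8a, mem[0x0c]=0x6d, mem[0x0a]=0x4e, mem[0x1e]=0xff

MEM[0x0f,0x0c,0x0a,0x1e] = 8a 6d 4e ff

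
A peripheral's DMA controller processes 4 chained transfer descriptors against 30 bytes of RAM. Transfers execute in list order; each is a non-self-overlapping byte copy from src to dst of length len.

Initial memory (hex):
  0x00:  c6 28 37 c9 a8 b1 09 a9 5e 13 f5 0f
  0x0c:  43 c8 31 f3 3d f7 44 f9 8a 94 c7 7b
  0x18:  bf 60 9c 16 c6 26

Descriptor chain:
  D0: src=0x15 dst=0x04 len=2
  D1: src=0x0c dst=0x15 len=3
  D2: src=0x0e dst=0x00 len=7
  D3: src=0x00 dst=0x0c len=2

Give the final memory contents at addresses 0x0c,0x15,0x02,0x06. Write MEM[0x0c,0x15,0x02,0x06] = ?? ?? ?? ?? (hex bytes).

MEM[0x0c,0x15,0x02,0x06] = 31 43 3d 8a

D0: mem[0x04..0x05] <- [94 c7]
D1: mem[0x15..0x17] <- [43 c8 31]
D2: mem[0x00..0x06] <- [31 f3 3d f7 44 f9 8a]
D3: mem[0x0c..0x0d] <- [31 f3]
query mem[0x0c]=0x31, mem[0x15]=0x43, mem[0x02]=0x3d, mem[0x06]=0x8a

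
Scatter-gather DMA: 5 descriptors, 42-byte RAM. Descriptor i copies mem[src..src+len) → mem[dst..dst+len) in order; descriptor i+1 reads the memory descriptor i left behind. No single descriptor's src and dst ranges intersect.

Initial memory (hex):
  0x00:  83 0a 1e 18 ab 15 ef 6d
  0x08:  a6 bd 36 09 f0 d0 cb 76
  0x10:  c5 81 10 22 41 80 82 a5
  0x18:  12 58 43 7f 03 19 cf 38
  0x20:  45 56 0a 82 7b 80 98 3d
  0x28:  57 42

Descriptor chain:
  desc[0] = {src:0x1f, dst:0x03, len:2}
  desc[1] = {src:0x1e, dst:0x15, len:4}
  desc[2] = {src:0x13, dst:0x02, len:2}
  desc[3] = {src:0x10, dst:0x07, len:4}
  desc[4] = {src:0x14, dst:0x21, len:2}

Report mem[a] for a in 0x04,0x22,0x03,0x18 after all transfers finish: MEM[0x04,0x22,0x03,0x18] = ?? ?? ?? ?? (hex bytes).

MEM[0x04,0x22,0x03,0x18] = 45 cf 41 56

  after D0: wrote 2B at 0x03 = 3845
  after D1: wrote 4B at 0x15 = cf384556
  after D2: wrote 2B at 0x02 = 2241
  after D3: wrote 4B at 0x07 = c5811022
  after D4: wrote 2B at 0x21 = 41cf
query mem[0x04]=0x45, mem[0x22]=0xcf, mem[0x03]=0x41, mem[0x18]=0x56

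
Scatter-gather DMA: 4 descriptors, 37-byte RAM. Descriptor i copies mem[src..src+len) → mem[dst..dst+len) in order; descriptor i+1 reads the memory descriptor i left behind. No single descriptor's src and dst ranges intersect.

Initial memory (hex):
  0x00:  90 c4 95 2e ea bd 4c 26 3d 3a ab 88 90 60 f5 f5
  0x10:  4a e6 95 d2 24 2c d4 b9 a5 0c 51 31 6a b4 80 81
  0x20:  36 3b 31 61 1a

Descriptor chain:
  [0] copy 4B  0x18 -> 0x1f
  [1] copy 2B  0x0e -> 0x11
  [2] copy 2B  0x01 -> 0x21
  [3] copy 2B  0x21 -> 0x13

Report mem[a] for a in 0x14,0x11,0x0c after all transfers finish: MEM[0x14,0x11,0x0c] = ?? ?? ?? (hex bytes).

MEM[0x14,0x11,0x0c] = 95 f5 90

  after D0: wrote 4B at 0x1f = a50c5131
  after D1: wrote 2B at 0x11 = f5f5
  after D2: wrote 2B at 0x21 = c495
  after D3: wrote 2B at 0x13 = c495
query mem[0x14]=0x95, mem[0x11]=0xf5, mem[0x0c]=0x90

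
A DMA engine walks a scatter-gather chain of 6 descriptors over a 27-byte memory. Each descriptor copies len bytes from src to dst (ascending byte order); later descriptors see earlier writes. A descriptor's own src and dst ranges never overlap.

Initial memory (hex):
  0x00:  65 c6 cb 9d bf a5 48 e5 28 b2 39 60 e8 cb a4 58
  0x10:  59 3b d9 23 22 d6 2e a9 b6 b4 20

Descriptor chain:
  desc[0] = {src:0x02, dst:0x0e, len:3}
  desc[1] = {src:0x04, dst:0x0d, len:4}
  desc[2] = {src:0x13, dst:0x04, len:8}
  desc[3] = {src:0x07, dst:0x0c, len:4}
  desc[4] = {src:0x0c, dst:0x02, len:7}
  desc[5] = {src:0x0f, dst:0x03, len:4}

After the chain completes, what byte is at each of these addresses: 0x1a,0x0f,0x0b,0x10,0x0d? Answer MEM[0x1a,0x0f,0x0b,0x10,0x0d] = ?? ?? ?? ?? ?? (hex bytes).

MEM[0x1a,0x0f,0x0b,0x10,0x0d] = 20 b4 20 e5 a9

D0: mem[0x0e..0x10] <- [cb 9d bf]
D1: mem[0x0d..0x10] <- [bf a5 48 e5]
D2: mem[0x04..0x0b] <- [23 22 d6 2e a9 b6 b4 20]
D3: mem[0x0c..0x0f] <- [2e a9 b6 b4]
D4: mem[0x02..0x08] <- [2e a9 b6 b4 e5 3b d9]
D5: mem[0x03..0x06] <- [b4 e5 3b d9]
query mem[0x1a]=0x20, mem[0x0f]=0xb4, mem[0x0b]=0x20, mem[0x10]=0xe5, mem[0x0d]=0xa9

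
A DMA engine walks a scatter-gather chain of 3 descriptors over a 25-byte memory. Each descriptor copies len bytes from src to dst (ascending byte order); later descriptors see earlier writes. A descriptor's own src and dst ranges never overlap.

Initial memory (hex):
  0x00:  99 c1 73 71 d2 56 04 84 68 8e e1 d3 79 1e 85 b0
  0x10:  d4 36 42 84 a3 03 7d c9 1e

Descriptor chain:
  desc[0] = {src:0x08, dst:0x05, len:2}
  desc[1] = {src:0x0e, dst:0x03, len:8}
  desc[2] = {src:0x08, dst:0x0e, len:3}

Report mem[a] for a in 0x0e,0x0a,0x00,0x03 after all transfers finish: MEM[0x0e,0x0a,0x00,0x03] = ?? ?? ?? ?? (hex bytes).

MEM[0x0e,0x0a,0x00,0x03] = 84 03 99 85

  after D0: wrote 2B at 0x05 = 688e
  after D1: wrote 8B at 0x03 = 85b0d4364284a303
  after D2: wrote 3B at 0x0e = 84a303
query mem[0x0e]=0x84, mem[0x0a]=0x03, mem[0x00]=0x99, mem[0x03]=0x85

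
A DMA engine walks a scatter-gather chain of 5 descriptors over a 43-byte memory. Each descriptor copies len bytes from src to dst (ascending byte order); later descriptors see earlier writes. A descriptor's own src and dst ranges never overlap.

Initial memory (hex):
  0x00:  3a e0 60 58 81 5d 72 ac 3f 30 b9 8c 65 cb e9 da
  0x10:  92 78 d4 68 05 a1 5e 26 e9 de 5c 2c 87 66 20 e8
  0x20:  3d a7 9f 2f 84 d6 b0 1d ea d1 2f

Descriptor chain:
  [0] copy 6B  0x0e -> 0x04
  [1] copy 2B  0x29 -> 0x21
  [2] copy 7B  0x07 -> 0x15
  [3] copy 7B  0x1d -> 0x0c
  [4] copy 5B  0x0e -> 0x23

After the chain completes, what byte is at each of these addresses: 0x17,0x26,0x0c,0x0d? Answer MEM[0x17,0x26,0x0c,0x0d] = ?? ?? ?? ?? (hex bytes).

#0 dst[0x04+6] := {0xe9,0xda,0x92,0x78,0xd4,0x68}
#1 dst[0x21+2] := {0xd1,0x2f}
#2 dst[0x15+7] := {0x78,0xd4,0x68,0xb9,0x8c,0x65,0xcb}
#3 dst[0x0c+7] := {0x66,0x20,0xe8,0x3d,0xd1,0x2f,0x2f}
#4 dst[0x23+5] := {0xe8,0x3d,0xd1,0x2f,0x2f}
query mem[0x17]=0x68, mem[0x26]=0x2f, mem[0x0c]=0x66, mem[0x0d]=0x20

MEM[0x17,0x26,0x0c,0x0d] = 68 2f 66 20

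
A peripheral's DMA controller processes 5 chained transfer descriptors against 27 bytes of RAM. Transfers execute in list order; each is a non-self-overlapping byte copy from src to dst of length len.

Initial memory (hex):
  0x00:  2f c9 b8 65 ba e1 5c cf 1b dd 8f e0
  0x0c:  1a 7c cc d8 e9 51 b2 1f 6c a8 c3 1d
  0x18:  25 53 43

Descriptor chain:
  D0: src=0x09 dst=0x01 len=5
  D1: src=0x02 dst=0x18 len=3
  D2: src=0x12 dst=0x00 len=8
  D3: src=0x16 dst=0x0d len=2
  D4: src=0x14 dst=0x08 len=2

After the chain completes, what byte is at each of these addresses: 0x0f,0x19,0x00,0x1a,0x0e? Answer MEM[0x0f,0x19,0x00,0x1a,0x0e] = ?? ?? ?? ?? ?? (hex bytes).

MEM[0x0f,0x19,0x00,0x1a,0x0e] = d8 e0 b2 1a 1d

#0 dst[0x01+5] := {0xdd,0x8f,0xe0,0x1a,0x7c}
#1 dst[0x18+3] := {0x8f,0xe0,0x1a}
#2 dst[0x00+8] := {0xb2,0x1f,0x6c,0xa8,0xc3,0x1d,0x8f,0xe0}
#3 dst[0x0d+2] := {0xc3,0x1d}
#4 dst[0x08+2] := {0x6c,0xa8}
query mem[0x0f]=0xd8, mem[0x19]=0xe0, mem[0x00]=0xb2, mem[0x1a]=0x1a, mem[0x0e]=0x1d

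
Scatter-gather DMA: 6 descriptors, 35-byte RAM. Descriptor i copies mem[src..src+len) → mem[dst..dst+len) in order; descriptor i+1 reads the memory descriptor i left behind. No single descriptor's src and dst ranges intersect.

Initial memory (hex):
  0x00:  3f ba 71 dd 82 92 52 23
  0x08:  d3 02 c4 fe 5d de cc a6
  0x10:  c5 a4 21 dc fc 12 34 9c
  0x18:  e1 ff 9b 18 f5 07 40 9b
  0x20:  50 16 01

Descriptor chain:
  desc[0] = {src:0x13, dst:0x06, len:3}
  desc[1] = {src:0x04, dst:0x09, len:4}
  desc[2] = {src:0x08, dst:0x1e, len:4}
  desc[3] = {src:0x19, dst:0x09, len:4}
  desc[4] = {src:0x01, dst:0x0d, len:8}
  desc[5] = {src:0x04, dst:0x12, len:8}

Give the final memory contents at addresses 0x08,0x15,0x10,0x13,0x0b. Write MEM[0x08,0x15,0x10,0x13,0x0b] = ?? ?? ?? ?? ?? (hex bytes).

MEM[0x08,0x15,0x10,0x13,0x0b] = 12 fc 82 92 18

  after D0: wrote 3B at 0x06 = dcfc12
  after D1: wrote 4B at 0x09 = 8292dcfc
  after D2: wrote 4B at 0x1e = 128292dc
  after D3: wrote 4B at 0x09 = ff9b18f5
  after D4: wrote 8B at 0x0d = ba71dd8292dcfc12
  after D5: wrote 8B at 0x12 = 8292dcfc12ff9b18
query mem[0x08]=0x12, mem[0x15]=0xfc, mem[0x10]=0x82, mem[0x13]=0x92, mem[0x0b]=0x18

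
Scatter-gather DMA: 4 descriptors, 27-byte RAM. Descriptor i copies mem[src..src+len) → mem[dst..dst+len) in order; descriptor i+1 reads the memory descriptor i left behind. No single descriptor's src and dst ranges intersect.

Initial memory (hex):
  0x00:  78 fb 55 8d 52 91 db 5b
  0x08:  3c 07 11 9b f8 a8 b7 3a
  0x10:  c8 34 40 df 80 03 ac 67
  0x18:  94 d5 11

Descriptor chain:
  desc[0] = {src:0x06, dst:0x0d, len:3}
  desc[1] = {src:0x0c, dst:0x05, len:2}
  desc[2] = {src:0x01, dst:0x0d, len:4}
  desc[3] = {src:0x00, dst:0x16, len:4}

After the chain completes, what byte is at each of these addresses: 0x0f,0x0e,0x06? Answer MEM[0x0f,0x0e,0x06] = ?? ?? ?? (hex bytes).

[0] 0x06->0x0d len=3 : db 5b 3c
[1] 0x0c->0x05 len=2 : f8 db
[2] 0x01->0x0d len=4 : fb 55 8d 52
[3] 0x00->0x16 len=4 : 78 fb 55 8d
query mem[0x0f]=0x8d, mem[0x0e]=0x55, mem[0x06]=0xdb

MEM[0x0f,0x0e,0x06] = 8d 55 db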